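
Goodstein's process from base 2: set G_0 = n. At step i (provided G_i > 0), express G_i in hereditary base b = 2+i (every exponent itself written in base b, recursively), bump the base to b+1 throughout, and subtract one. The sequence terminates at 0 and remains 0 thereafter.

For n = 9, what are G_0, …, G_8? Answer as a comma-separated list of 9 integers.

9, 81, 1023, 9842, 140743, 2471826, 50333399, 1162263921, 30000003325

i=0: 9 = 2^(2 + 1) + 1 (b=2); 2→3: 3^(3 + 1) + 1 = 82; 82−1 = 81
i=1: 81 = 3^(3 + 1) (b=3); 3→4: 4^(4 + 1) = 1024; 1024−1 = 1023
i=2: 1023 = 3·4^4 + 3·4^3 + 3·4^2 + 3·4 + 3 (b=4); 4→5: 3·5^5 + 3·5^3 + 3·5^2 + 3·5 + 3 = 9843; 9843−1 = 9842
i=3: 9842 = 3·5^5 + 3·5^3 + 3·5^2 + 3·5 + 2 (b=5); 5→6: 3·6^6 + 3·6^3 + 3·6^2 + 3·6 + 2 = 140744; 140744−1 = 140743
i=4: 140743 = 3·6^6 + 3·6^3 + 3·6^2 + 3·6 + 1 (b=6); 6→7: 3·7^7 + 3·7^3 + 3·7^2 + 3·7 + 1 = 2471827; 2471827−1 = 2471826
i=5: 2471826 = 3·7^7 + 3·7^3 + 3·7^2 + 3·7 (b=7); 7→8: 3·8^8 + 3·8^3 + 3·8^2 + 3·8 = 50333400; 50333400−1 = 50333399
i=6: 50333399 = 3·8^8 + 3·8^3 + 3·8^2 + 2·8 + 7 (b=8); 8→9: 3·9^9 + 3·9^3 + 3·9^2 + 2·9 + 7 = 1162263922; 1162263922−1 = 1162263921
i=7: 1162263921 = 3·9^9 + 3·9^3 + 3·9^2 + 2·9 + 6 (b=9); 9→10: 3·10^10 + 3·10^3 + 3·10^2 + 2·10 + 6 = 30000003326; 30000003326−1 = 30000003325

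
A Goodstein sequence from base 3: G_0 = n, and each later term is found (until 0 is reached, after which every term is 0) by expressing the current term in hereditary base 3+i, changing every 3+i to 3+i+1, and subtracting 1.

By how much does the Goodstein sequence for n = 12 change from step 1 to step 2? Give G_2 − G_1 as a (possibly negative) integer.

[0] 12 ≡ 3^2 + 3 (base 3). Lift 4: 20. −1: 19.
[1] 19 ≡ 4^2 + 3 (base 4). Lift 5: 28. −1: 27.

8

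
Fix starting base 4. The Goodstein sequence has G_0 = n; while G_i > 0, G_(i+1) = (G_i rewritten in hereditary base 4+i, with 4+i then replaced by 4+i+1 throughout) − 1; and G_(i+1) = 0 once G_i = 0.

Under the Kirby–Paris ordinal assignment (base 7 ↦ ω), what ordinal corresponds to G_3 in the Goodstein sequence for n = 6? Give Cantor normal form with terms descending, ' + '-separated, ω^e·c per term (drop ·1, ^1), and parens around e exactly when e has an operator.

6

6 —HB4→ 4 + 2 —bump→ 5 + 2 = 7 —(−1)→ 6
6 —HB5→ 5 + 1 —bump→ 6 + 1 = 7 —(−1)→ 6
6 —HB6→ 6 —bump→ 7 = 7 —(−1)→ 6
6 —HB7→ 6 —bump→ 6 = 6 —(−1)→ 5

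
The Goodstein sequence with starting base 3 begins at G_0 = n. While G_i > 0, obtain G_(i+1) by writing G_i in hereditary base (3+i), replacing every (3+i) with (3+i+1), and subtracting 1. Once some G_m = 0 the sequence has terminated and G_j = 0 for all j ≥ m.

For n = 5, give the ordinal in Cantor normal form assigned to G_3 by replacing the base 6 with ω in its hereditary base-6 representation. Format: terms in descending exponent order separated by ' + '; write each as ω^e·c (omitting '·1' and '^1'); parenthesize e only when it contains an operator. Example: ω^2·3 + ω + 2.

5

base 3: 5 = 3 + 2; at 4: 4 + 2 = 6; next = 5
base 4: 5 = 4 + 1; at 5: 5 + 1 = 6; next = 5
base 5: 5 = 5; at 6: 6 = 6; next = 5
base 6: 5 = 5; at 7: 5 = 5; next = 4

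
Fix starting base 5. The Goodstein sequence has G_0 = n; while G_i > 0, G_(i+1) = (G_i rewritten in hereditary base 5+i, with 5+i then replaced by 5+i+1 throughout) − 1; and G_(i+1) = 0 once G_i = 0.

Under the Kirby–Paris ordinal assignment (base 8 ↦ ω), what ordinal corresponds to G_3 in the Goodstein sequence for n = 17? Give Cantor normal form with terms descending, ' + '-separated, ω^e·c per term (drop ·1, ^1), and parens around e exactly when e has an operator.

ω·2 + 7

17 —HB5→ 3·5 + 2 —bump→ 3·6 + 2 = 20 —(−1)→ 19
19 —HB6→ 3·6 + 1 —bump→ 3·7 + 1 = 22 —(−1)→ 21
21 —HB7→ 3·7 —bump→ 3·8 = 24 —(−1)→ 23
23 —HB8→ 2·8 + 7 —bump→ 2·9 + 7 = 25 —(−1)→ 24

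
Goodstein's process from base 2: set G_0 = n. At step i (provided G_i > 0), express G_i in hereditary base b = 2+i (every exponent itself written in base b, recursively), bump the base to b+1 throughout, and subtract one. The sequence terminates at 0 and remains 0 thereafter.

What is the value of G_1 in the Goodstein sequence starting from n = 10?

base 2: 10 = 2^(2 + 1) + 2; at 3: 3^(3 + 1) + 3 = 84; next = 83
base 3: 83 = 3^(3 + 1) + 2; at 4: 4^(4 + 1) + 2 = 1026; next = 1025

83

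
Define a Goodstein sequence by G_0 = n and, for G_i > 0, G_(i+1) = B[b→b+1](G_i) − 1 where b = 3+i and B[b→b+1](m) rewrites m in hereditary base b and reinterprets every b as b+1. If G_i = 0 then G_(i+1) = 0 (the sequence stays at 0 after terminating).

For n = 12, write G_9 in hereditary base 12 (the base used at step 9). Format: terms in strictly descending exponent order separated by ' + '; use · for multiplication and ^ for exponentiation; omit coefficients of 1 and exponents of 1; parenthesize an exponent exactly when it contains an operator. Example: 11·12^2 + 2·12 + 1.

[0] 12 ≡ 3^2 + 3 (base 3). Lift 4: 20. −1: 19.
[1] 19 ≡ 4^2 + 3 (base 4). Lift 5: 28. −1: 27.
[2] 27 ≡ 5^2 + 2 (base 5). Lift 6: 38. −1: 37.
[3] 37 ≡ 6^2 + 1 (base 6). Lift 7: 50. −1: 49.
[4] 49 ≡ 7^2 (base 7). Lift 8: 64. −1: 63.
[5] 63 ≡ 7·8 + 7 (base 8). Lift 9: 70. −1: 69.
[6] 69 ≡ 7·9 + 6 (base 9). Lift 10: 76. −1: 75.
[7] 75 ≡ 7·10 + 5 (base 10). Lift 11: 82. −1: 81.
[8] 81 ≡ 7·11 + 4 (base 11). Lift 12: 88. −1: 87.

7·12 + 3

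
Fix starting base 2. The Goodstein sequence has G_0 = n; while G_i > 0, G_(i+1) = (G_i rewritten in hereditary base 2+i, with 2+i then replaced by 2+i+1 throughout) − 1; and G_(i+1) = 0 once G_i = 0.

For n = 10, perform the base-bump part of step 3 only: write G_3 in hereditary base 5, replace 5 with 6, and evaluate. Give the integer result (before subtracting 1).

279936

step 0: 10 = 2^(2 + 1) + 2; sub 3 for 2: 3^(3 + 1) + 3; = 84; G_1 = 84−1 = 83
step 1: 83 = 3^(3 + 1) + 2; sub 4 for 3: 4^(4 + 1) + 2; = 1026; G_2 = 1026−1 = 1025
step 2: 1025 = 4^(4 + 1) + 1; sub 5 for 4: 5^(5 + 1) + 1; = 15626; G_3 = 15626−1 = 15625
step 3: 15625 = 5^(5 + 1); sub 6 for 5: 6^(6 + 1); = 279936; G_4 = 279936−1 = 279935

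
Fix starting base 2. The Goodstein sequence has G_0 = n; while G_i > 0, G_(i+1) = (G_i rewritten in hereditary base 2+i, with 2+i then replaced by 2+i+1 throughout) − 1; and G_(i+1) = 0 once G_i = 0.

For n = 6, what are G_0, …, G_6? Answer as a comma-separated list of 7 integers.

6, 29, 257, 3125, 46655, 98039, 187243

step 0: 6 = 2^2 + 2; sub 3 for 2: 3^3 + 3; = 30; G_1 = 30−1 = 29
step 1: 29 = 3^3 + 2; sub 4 for 3: 4^4 + 2; = 258; G_2 = 258−1 = 257
step 2: 257 = 4^4 + 1; sub 5 for 4: 5^5 + 1; = 3126; G_3 = 3126−1 = 3125
step 3: 3125 = 5^5; sub 6 for 5: 6^6; = 46656; G_4 = 46656−1 = 46655
step 4: 46655 = 5·6^5 + 5·6^4 + 5·6^3 + 5·6^2 + 5·6 + 5; sub 7 for 6: 5·7^5 + 5·7^4 + 5·7^3 + 5·7^2 + 5·7 + 5; = 98040; G_5 = 98040−1 = 98039
step 5: 98039 = 5·7^5 + 5·7^4 + 5·7^3 + 5·7^2 + 5·7 + 4; sub 8 for 7: 5·8^5 + 5·8^4 + 5·8^3 + 5·8^2 + 5·8 + 4; = 187244; G_6 = 187244−1 = 187243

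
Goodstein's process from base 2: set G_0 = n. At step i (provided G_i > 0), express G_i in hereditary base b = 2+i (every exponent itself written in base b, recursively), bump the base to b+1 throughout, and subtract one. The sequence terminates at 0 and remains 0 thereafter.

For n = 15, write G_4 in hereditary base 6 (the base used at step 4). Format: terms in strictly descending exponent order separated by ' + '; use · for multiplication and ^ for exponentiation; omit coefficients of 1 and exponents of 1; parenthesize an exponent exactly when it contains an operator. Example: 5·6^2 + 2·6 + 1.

6^(6 + 1) + 6^6 + 1

15 —HB2→ 2^(2 + 1) + 2^2 + 2 + 1 —bump→ 3^(3 + 1) + 3^3 + 3 + 1 = 112 —(−1)→ 111
111 —HB3→ 3^(3 + 1) + 3^3 + 3 —bump→ 4^(4 + 1) + 4^4 + 4 = 1284 —(−1)→ 1283
1283 —HB4→ 4^(4 + 1) + 4^4 + 3 —bump→ 5^(5 + 1) + 5^5 + 3 = 18753 —(−1)→ 18752
18752 —HB5→ 5^(5 + 1) + 5^5 + 2 —bump→ 6^(6 + 1) + 6^6 + 2 = 326594 —(−1)→ 326593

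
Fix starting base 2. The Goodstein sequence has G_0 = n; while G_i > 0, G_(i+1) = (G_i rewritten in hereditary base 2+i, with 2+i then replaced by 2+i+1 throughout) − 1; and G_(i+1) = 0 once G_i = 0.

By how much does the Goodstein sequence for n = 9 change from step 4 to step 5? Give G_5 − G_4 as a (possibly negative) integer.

2331083

G_0=9  [base 2] 2^(2 + 1) + 1  →[2↦3]→  3^(3 + 1) + 1 = 82  −1 ⇒ G_1=81
G_1=81  [base 3] 3^(3 + 1)  →[3↦4]→  4^(4 + 1) = 1024  −1 ⇒ G_2=1023
G_2=1023  [base 4] 3·4^4 + 3·4^3 + 3·4^2 + 3·4 + 3  →[4↦5]→  3·5^5 + 3·5^3 + 3·5^2 + 3·5 + 3 = 9843  −1 ⇒ G_3=9842
G_3=9842  [base 5] 3·5^5 + 3·5^3 + 3·5^2 + 3·5 + 2  →[5↦6]→  3·6^6 + 3·6^3 + 3·6^2 + 3·6 + 2 = 140744  −1 ⇒ G_4=140743
G_4=140743  [base 6] 3·6^6 + 3·6^3 + 3·6^2 + 3·6 + 1  →[6↦7]→  3·7^7 + 3·7^3 + 3·7^2 + 3·7 + 1 = 2471827  −1 ⇒ G_5=2471826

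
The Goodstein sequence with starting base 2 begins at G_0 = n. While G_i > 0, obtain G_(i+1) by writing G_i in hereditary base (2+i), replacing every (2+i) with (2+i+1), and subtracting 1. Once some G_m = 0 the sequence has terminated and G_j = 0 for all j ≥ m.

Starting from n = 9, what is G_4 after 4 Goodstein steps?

140743

G_0 = 9. HB_2(9) = 2^(2 + 1) + 1. Bump = 82. G_1 = 81.
G_1 = 81. HB_3(81) = 3^(3 + 1). Bump = 1024. G_2 = 1023.
G_2 = 1023. HB_4(1023) = 3·4^4 + 3·4^3 + 3·4^2 + 3·4 + 3. Bump = 9843. G_3 = 9842.
G_3 = 9842. HB_5(9842) = 3·5^5 + 3·5^3 + 3·5^2 + 3·5 + 2. Bump = 140744. G_4 = 140743.
G_4 = 140743. HB_6(140743) = 3·6^6 + 3·6^3 + 3·6^2 + 3·6 + 1. Bump = 2471827. G_5 = 2471826.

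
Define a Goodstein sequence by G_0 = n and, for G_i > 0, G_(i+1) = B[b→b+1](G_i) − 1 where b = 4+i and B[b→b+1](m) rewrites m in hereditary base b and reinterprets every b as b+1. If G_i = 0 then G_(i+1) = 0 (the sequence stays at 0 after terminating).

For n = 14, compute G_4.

21

step 0: 14 = 3·4 + 2; sub 5 for 4: 3·5 + 2; = 17; G_1 = 17−1 = 16
step 1: 16 = 3·5 + 1; sub 6 for 5: 3·6 + 1; = 19; G_2 = 19−1 = 18
step 2: 18 = 3·6; sub 7 for 6: 3·7; = 21; G_3 = 21−1 = 20
step 3: 20 = 2·7 + 6; sub 8 for 7: 2·8 + 6; = 22; G_4 = 22−1 = 21
step 4: 21 = 2·8 + 5; sub 9 for 8: 2·9 + 5; = 23; G_5 = 23−1 = 22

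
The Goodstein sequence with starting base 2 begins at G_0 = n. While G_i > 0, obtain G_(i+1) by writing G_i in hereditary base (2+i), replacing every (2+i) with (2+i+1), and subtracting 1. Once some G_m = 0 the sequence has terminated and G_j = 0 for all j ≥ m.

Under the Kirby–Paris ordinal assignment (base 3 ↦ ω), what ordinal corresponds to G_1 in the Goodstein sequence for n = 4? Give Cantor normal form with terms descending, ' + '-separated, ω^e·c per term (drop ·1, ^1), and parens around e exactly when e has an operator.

4 —HB2→ 2^2 —bump→ 3^3 = 27 —(−1)→ 26
26 —HB3→ 2·3^2 + 2·3 + 2 —bump→ 2·4^2 + 2·4 + 2 = 42 —(−1)→ 41

ω^2·2 + ω·2 + 2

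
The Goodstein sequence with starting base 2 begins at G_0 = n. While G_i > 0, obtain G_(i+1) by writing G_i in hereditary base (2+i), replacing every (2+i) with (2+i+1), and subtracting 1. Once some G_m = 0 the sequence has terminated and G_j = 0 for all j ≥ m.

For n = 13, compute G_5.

i=0: 13 = 2^(2 + 1) + 2^2 + 1 (b=2); 2→3: 3^(3 + 1) + 3^3 + 1 = 109; 109−1 = 108
i=1: 108 = 3^(3 + 1) + 3^3 (b=3); 3→4: 4^(4 + 1) + 4^4 = 1280; 1280−1 = 1279
i=2: 1279 = 4^(4 + 1) + 3·4^3 + 3·4^2 + 3·4 + 3 (b=4); 4→5: 5^(5 + 1) + 3·5^3 + 3·5^2 + 3·5 + 3 = 16093; 16093−1 = 16092
i=3: 16092 = 5^(5 + 1) + 3·5^3 + 3·5^2 + 3·5 + 2 (b=5); 5→6: 6^(6 + 1) + 3·6^3 + 3·6^2 + 3·6 + 2 = 280712; 280712−1 = 280711
i=4: 280711 = 6^(6 + 1) + 3·6^3 + 3·6^2 + 3·6 + 1 (b=6); 6→7: 7^(7 + 1) + 3·7^3 + 3·7^2 + 3·7 + 1 = 5765999; 5765999−1 = 5765998
i=5: 5765998 = 7^(7 + 1) + 3·7^3 + 3·7^2 + 3·7 (b=7); 7→8: 8^(8 + 1) + 3·8^3 + 3·8^2 + 3·8 = 134219480; 134219480−1 = 134219479

5765998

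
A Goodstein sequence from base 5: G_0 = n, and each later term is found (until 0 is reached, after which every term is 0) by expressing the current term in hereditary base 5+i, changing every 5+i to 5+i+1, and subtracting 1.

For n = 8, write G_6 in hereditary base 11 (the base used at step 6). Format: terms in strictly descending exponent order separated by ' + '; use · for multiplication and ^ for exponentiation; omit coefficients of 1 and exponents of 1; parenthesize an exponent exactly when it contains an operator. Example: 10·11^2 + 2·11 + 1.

(0) 8|_5 = 5 + 3 ↦ 6 + 3|_6 = 9 ⇒ 8
(1) 8|_6 = 6 + 2 ↦ 7 + 2|_7 = 9 ⇒ 8
(2) 8|_7 = 7 + 1 ↦ 8 + 1|_8 = 9 ⇒ 8
(3) 8|_8 = 8 ↦ 9|_9 = 9 ⇒ 8
(4) 8|_9 = 8 ↦ 8|_10 = 8 ⇒ 7
(5) 7|_10 = 7 ↦ 7|_11 = 7 ⇒ 6
(6) 6|_11 = 6 ↦ 6|_12 = 6 ⇒ 5

6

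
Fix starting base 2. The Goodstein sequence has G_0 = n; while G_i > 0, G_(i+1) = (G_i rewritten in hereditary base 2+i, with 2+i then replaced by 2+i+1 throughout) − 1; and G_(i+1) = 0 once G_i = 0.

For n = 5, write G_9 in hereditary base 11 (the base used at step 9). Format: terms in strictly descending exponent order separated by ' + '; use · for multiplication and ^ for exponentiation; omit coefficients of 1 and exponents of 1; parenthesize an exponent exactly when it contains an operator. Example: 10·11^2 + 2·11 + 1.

3·11^3 + 3·11^2 + 2·11 + 4

G_0=5  [base 2] 2^2 + 1  →[2↦3]→  3^3 + 1 = 28  −1 ⇒ G_1=27
G_1=27  [base 3] 3^3  →[3↦4]→  4^4 = 256  −1 ⇒ G_2=255
G_2=255  [base 4] 3·4^3 + 3·4^2 + 3·4 + 3  →[4↦5]→  3·5^3 + 3·5^2 + 3·5 + 3 = 468  −1 ⇒ G_3=467
G_3=467  [base 5] 3·5^3 + 3·5^2 + 3·5 + 2  →[5↦6]→  3·6^3 + 3·6^2 + 3·6 + 2 = 776  −1 ⇒ G_4=775
G_4=775  [base 6] 3·6^3 + 3·6^2 + 3·6 + 1  →[6↦7]→  3·7^3 + 3·7^2 + 3·7 + 1 = 1198  −1 ⇒ G_5=1197
G_5=1197  [base 7] 3·7^3 + 3·7^2 + 3·7  →[7↦8]→  3·8^3 + 3·8^2 + 3·8 = 1752  −1 ⇒ G_6=1751
G_6=1751  [base 8] 3·8^3 + 3·8^2 + 2·8 + 7  →[8↦9]→  3·9^3 + 3·9^2 + 2·9 + 7 = 2455  −1 ⇒ G_7=2454
G_7=2454  [base 9] 3·9^3 + 3·9^2 + 2·9 + 6  →[9↦10]→  3·10^3 + 3·10^2 + 2·10 + 6 = 3326  −1 ⇒ G_8=3325
G_8=3325  [base 10] 3·10^3 + 3·10^2 + 2·10 + 5  →[10↦11]→  3·11^3 + 3·11^2 + 2·11 + 5 = 4383  −1 ⇒ G_9=4382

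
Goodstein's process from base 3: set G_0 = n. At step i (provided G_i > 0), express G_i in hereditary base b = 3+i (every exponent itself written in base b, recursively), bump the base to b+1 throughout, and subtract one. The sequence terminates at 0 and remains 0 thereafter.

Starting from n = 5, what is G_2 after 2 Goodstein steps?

base 3: 5 = 3 + 2; at 4: 4 + 2 = 6; next = 5
base 4: 5 = 4 + 1; at 5: 5 + 1 = 6; next = 5

5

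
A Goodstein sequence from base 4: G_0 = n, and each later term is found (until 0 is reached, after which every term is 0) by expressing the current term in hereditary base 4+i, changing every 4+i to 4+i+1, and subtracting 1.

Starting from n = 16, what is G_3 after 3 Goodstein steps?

base 4: 16 = 4^2; at 5: 5^2 = 25; next = 24
base 5: 24 = 4·5 + 4; at 6: 4·6 + 4 = 28; next = 27
base 6: 27 = 4·6 + 3; at 7: 4·7 + 3 = 31; next = 30

30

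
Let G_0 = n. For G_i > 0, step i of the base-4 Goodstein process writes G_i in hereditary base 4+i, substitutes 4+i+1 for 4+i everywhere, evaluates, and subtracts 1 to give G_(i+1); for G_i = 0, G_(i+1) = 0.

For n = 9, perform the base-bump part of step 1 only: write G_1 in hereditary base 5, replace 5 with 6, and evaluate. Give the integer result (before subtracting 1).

12

base 4: 9 = 2·4 + 1; at 5: 2·5 + 1 = 11; next = 10
base 5: 10 = 2·5; at 6: 2·6 = 12; next = 11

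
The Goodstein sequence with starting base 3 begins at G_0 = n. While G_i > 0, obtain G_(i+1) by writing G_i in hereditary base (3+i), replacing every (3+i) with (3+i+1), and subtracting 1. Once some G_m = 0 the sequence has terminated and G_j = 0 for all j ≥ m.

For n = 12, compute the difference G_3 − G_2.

G_0=12  [base 3] 3^2 + 3  →[3↦4]→  4^2 + 4 = 20  −1 ⇒ G_1=19
G_1=19  [base 4] 4^2 + 3  →[4↦5]→  5^2 + 3 = 28  −1 ⇒ G_2=27
G_2=27  [base 5] 5^2 + 2  →[5↦6]→  6^2 + 2 = 38  −1 ⇒ G_3=37

10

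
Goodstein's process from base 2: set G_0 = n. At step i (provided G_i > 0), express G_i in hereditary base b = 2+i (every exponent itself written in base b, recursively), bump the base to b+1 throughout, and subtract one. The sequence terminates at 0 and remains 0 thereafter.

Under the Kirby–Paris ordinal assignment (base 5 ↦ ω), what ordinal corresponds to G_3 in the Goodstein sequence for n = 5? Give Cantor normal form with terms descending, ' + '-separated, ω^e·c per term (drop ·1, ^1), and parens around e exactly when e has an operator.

i=0: 5 = 2^2 + 1 (b=2); 2→3: 3^3 + 1 = 28; 28−1 = 27
i=1: 27 = 3^3 (b=3); 3→4: 4^4 = 256; 256−1 = 255
i=2: 255 = 3·4^3 + 3·4^2 + 3·4 + 3 (b=4); 4→5: 3·5^3 + 3·5^2 + 3·5 + 3 = 468; 468−1 = 467
i=3: 467 = 3·5^3 + 3·5^2 + 3·5 + 2 (b=5); 5→6: 3·6^3 + 3·6^2 + 3·6 + 2 = 776; 776−1 = 775

ω^3·3 + ω^2·3 + ω·3 + 2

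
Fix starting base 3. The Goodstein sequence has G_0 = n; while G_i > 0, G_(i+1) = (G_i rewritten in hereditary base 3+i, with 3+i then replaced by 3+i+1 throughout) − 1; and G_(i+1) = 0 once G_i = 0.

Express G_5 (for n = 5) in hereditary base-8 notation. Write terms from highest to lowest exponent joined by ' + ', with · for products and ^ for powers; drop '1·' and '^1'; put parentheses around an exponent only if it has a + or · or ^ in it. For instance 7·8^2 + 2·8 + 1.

3

base 3: 5 = 3 + 2; at 4: 4 + 2 = 6; next = 5
base 4: 5 = 4 + 1; at 5: 5 + 1 = 6; next = 5
base 5: 5 = 5; at 6: 6 = 6; next = 5
base 6: 5 = 5; at 7: 5 = 5; next = 4
base 7: 4 = 4; at 8: 4 = 4; next = 3
base 8: 3 = 3; at 9: 3 = 3; next = 2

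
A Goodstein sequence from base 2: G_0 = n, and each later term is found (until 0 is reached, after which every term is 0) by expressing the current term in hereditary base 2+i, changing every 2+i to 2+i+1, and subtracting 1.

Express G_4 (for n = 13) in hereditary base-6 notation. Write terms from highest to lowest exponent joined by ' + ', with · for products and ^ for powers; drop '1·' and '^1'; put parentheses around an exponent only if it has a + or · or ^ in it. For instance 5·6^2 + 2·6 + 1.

[0] 13 ≡ 2^(2 + 1) + 2^2 + 1 (base 2). Lift 3: 109. −1: 108.
[1] 108 ≡ 3^(3 + 1) + 3^3 (base 3). Lift 4: 1280. −1: 1279.
[2] 1279 ≡ 4^(4 + 1) + 3·4^3 + 3·4^2 + 3·4 + 3 (base 4). Lift 5: 16093. −1: 16092.
[3] 16092 ≡ 5^(5 + 1) + 3·5^3 + 3·5^2 + 3·5 + 2 (base 5). Lift 6: 280712. −1: 280711.

6^(6 + 1) + 3·6^3 + 3·6^2 + 3·6 + 1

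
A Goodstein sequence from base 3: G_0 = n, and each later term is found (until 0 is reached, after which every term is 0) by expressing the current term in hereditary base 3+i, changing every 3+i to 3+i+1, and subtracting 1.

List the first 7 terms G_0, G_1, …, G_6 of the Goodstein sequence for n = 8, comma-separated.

G_0=8  [base 3] 2·3 + 2  →[3↦4]→  2·4 + 2 = 10  −1 ⇒ G_1=9
G_1=9  [base 4] 2·4 + 1  →[4↦5]→  2·5 + 1 = 11  −1 ⇒ G_2=10
G_2=10  [base 5] 2·5  →[5↦6]→  2·6 = 12  −1 ⇒ G_3=11
G_3=11  [base 6] 6 + 5  →[6↦7]→  7 + 5 = 12  −1 ⇒ G_4=11
G_4=11  [base 7] 7 + 4  →[7↦8]→  8 + 4 = 12  −1 ⇒ G_5=11
G_5=11  [base 8] 8 + 3  →[8↦9]→  9 + 3 = 12  −1 ⇒ G_6=11

8, 9, 10, 11, 11, 11, 11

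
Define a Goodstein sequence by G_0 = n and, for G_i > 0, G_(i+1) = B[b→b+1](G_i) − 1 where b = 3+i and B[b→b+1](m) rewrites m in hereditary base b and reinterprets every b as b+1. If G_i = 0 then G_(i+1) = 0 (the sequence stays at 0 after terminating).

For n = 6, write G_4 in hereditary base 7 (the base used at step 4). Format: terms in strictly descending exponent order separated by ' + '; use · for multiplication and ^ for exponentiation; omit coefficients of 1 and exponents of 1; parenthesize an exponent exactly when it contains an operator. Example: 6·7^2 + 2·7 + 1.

7

6 —HB3→ 2·3 —bump→ 2·4 = 8 —(−1)→ 7
7 —HB4→ 4 + 3 —bump→ 5 + 3 = 8 —(−1)→ 7
7 —HB5→ 5 + 2 —bump→ 6 + 2 = 8 —(−1)→ 7
7 —HB6→ 6 + 1 —bump→ 7 + 1 = 8 —(−1)→ 7
7 —HB7→ 7 —bump→ 8 = 8 —(−1)→ 7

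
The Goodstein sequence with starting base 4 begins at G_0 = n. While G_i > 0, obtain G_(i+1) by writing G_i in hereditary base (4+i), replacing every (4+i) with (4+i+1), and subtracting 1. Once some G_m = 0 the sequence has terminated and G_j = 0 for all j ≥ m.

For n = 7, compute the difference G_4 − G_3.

7 —HB4→ 4 + 3 —bump→ 5 + 3 = 8 —(−1)→ 7
7 —HB5→ 5 + 2 —bump→ 6 + 2 = 8 —(−1)→ 7
7 —HB6→ 6 + 1 —bump→ 7 + 1 = 8 —(−1)→ 7
7 —HB7→ 7 —bump→ 8 = 8 —(−1)→ 7

0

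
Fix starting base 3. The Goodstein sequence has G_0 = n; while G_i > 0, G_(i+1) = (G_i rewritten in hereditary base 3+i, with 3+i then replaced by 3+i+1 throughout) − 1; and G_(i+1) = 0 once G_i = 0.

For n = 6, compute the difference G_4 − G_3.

6 —HB3→ 2·3 —bump→ 2·4 = 8 —(−1)→ 7
7 —HB4→ 4 + 3 —bump→ 5 + 3 = 8 —(−1)→ 7
7 —HB5→ 5 + 2 —bump→ 6 + 2 = 8 —(−1)→ 7
7 —HB6→ 6 + 1 —bump→ 7 + 1 = 8 —(−1)→ 7

0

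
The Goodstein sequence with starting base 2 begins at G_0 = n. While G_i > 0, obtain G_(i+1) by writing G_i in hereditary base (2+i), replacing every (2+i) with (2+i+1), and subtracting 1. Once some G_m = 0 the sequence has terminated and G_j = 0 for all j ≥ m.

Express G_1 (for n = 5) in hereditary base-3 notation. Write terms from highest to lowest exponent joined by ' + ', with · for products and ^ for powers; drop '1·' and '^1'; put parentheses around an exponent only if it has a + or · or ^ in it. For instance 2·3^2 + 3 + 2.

3^3

G_0=5  [base 2] 2^2 + 1  →[2↦3]→  3^3 + 1 = 28  −1 ⇒ G_1=27
G_1=27  [base 3] 3^3  →[3↦4]→  4^4 = 256  −1 ⇒ G_2=255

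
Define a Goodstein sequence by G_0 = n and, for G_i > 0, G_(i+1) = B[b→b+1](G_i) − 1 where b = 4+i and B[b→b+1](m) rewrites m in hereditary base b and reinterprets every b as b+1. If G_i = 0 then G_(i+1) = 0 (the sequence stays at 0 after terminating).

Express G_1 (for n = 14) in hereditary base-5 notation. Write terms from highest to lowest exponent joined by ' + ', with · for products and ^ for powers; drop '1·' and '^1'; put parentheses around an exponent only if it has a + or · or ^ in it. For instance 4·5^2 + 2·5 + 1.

3·5 + 1

base 4: 14 = 3·4 + 2; at 5: 3·5 + 2 = 17; next = 16
base 5: 16 = 3·5 + 1; at 6: 3·6 + 1 = 19; next = 18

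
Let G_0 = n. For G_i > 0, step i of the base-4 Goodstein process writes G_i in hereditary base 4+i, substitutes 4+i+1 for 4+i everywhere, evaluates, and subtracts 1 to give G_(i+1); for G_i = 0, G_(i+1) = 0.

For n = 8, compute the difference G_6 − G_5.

i=0: 8 = 2·4 (b=4); 4→5: 2·5 = 10; 10−1 = 9
i=1: 9 = 5 + 4 (b=5); 5→6: 6 + 4 = 10; 10−1 = 9
i=2: 9 = 6 + 3 (b=6); 6→7: 7 + 3 = 10; 10−1 = 9
i=3: 9 = 7 + 2 (b=7); 7→8: 8 + 2 = 10; 10−1 = 9
i=4: 9 = 8 + 1 (b=8); 8→9: 9 + 1 = 10; 10−1 = 9
i=5: 9 = 9 (b=9); 9→10: 10 = 10; 10−1 = 9

0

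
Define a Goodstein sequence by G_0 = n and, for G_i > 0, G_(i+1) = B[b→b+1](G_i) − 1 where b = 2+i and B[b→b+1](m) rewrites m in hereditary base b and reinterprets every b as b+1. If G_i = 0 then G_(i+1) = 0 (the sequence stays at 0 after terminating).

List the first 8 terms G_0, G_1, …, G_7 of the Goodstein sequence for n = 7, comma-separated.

G_0 = 7. HB_2(7) = 2^2 + 2 + 1. Bump = 31. G_1 = 30.
G_1 = 30. HB_3(30) = 3^3 + 3. Bump = 260. G_2 = 259.
G_2 = 259. HB_4(259) = 4^4 + 3. Bump = 3128. G_3 = 3127.
G_3 = 3127. HB_5(3127) = 5^5 + 2. Bump = 46658. G_4 = 46657.
G_4 = 46657. HB_6(46657) = 6^6 + 1. Bump = 823544. G_5 = 823543.
G_5 = 823543. HB_7(823543) = 7^7. Bump = 16777216. G_6 = 16777215.
G_6 = 16777215. HB_8(16777215) = 7·8^7 + 7·8^6 + 7·8^5 + 7·8^4 + 7·8^3 + 7·8^2 + 7·8 + 7. Bump = 37665880. G_7 = 37665879.

7, 30, 259, 3127, 46657, 823543, 16777215, 37665879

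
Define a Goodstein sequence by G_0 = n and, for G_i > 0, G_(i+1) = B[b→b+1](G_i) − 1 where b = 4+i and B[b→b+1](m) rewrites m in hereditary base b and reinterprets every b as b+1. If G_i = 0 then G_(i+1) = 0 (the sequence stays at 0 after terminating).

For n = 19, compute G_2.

(0) 19|_4 = 4^2 + 3 ↦ 5^2 + 3|_5 = 28 ⇒ 27
(1) 27|_5 = 5^2 + 2 ↦ 6^2 + 2|_6 = 38 ⇒ 37
(2) 37|_6 = 6^2 + 1 ↦ 7^2 + 1|_7 = 50 ⇒ 49

37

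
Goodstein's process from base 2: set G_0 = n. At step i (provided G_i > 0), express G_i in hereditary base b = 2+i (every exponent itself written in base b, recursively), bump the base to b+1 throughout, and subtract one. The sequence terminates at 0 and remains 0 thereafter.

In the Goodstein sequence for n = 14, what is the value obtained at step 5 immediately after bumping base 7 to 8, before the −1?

134404972

i=0: 14 = 2^(2 + 1) + 2^2 + 2 (b=2); 2→3: 3^(3 + 1) + 3^3 + 3 = 111; 111−1 = 110
i=1: 110 = 3^(3 + 1) + 3^3 + 2 (b=3); 3→4: 4^(4 + 1) + 4^4 + 2 = 1282; 1282−1 = 1281
i=2: 1281 = 4^(4 + 1) + 4^4 + 1 (b=4); 4→5: 5^(5 + 1) + 5^5 + 1 = 18751; 18751−1 = 18750
i=3: 18750 = 5^(5 + 1) + 5^5 (b=5); 5→6: 6^(6 + 1) + 6^6 = 326592; 326592−1 = 326591
i=4: 326591 = 6^(6 + 1) + 5·6^5 + 5·6^4 + 5·6^3 + 5·6^2 + 5·6 + 5 (b=6); 6→7: 7^(7 + 1) + 5·7^5 + 5·7^4 + 5·7^3 + 5·7^2 + 5·7 + 5 = 5862841; 5862841−1 = 5862840
i=5: 5862840 = 7^(7 + 1) + 5·7^5 + 5·7^4 + 5·7^3 + 5·7^2 + 5·7 + 4 (b=7); 7→8: 8^(8 + 1) + 5·8^5 + 5·8^4 + 5·8^3 + 5·8^2 + 5·8 + 4 = 134404972; 134404972−1 = 134404971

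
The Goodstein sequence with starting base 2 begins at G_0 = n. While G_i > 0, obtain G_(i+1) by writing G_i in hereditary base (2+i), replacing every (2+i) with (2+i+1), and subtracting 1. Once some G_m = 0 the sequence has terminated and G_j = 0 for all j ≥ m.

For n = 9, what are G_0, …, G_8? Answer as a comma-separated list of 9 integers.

(0) 9|_2 = 2^(2 + 1) + 1 ↦ 3^(3 + 1) + 1|_3 = 82 ⇒ 81
(1) 81|_3 = 3^(3 + 1) ↦ 4^(4 + 1)|_4 = 1024 ⇒ 1023
(2) 1023|_4 = 3·4^4 + 3·4^3 + 3·4^2 + 3·4 + 3 ↦ 3·5^5 + 3·5^3 + 3·5^2 + 3·5 + 3|_5 = 9843 ⇒ 9842
(3) 9842|_5 = 3·5^5 + 3·5^3 + 3·5^2 + 3·5 + 2 ↦ 3·6^6 + 3·6^3 + 3·6^2 + 3·6 + 2|_6 = 140744 ⇒ 140743
(4) 140743|_6 = 3·6^6 + 3·6^3 + 3·6^2 + 3·6 + 1 ↦ 3·7^7 + 3·7^3 + 3·7^2 + 3·7 + 1|_7 = 2471827 ⇒ 2471826
(5) 2471826|_7 = 3·7^7 + 3·7^3 + 3·7^2 + 3·7 ↦ 3·8^8 + 3·8^3 + 3·8^2 + 3·8|_8 = 50333400 ⇒ 50333399
(6) 50333399|_8 = 3·8^8 + 3·8^3 + 3·8^2 + 2·8 + 7 ↦ 3·9^9 + 3·9^3 + 3·9^2 + 2·9 + 7|_9 = 1162263922 ⇒ 1162263921
(7) 1162263921|_9 = 3·9^9 + 3·9^3 + 3·9^2 + 2·9 + 6 ↦ 3·10^10 + 3·10^3 + 3·10^2 + 2·10 + 6|_10 = 30000003326 ⇒ 30000003325

9, 81, 1023, 9842, 140743, 2471826, 50333399, 1162263921, 30000003325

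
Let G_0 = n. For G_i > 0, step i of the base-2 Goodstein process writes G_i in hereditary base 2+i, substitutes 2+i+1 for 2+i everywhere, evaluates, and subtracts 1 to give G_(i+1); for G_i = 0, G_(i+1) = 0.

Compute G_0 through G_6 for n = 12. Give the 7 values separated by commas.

G_0 = 12. HB_2(12) = 2^(2 + 1) + 2^2. Bump = 108. G_1 = 107.
G_1 = 107. HB_3(107) = 3^(3 + 1) + 2·3^2 + 2·3 + 2. Bump = 1066. G_2 = 1065.
G_2 = 1065. HB_4(1065) = 4^(4 + 1) + 2·4^2 + 2·4 + 1. Bump = 15686. G_3 = 15685.
G_3 = 15685. HB_5(15685) = 5^(5 + 1) + 2·5^2 + 2·5. Bump = 280020. G_4 = 280019.
G_4 = 280019. HB_6(280019) = 6^(6 + 1) + 2·6^2 + 6 + 5. Bump = 5764911. G_5 = 5764910.
G_5 = 5764910. HB_7(5764910) = 7^(7 + 1) + 2·7^2 + 7 + 4. Bump = 134217868. G_6 = 134217867.

12, 107, 1065, 15685, 280019, 5764910, 134217867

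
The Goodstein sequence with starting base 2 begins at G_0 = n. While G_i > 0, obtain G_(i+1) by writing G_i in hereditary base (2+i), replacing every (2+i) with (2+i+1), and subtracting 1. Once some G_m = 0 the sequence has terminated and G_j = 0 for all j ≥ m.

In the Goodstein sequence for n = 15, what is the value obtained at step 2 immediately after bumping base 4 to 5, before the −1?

18753

[0] 15 ≡ 2^(2 + 1) + 2^2 + 2 + 1 (base 2). Lift 3: 112. −1: 111.
[1] 111 ≡ 3^(3 + 1) + 3^3 + 3 (base 3). Lift 4: 1284. −1: 1283.
[2] 1283 ≡ 4^(4 + 1) + 4^4 + 3 (base 4). Lift 5: 18753. −1: 18752.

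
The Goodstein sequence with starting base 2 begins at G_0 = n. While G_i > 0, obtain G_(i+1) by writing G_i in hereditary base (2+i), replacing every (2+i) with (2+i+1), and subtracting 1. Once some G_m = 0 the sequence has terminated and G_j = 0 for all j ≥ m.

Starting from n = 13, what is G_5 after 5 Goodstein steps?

[0] 13 ≡ 2^(2 + 1) + 2^2 + 1 (base 2). Lift 3: 109. −1: 108.
[1] 108 ≡ 3^(3 + 1) + 3^3 (base 3). Lift 4: 1280. −1: 1279.
[2] 1279 ≡ 4^(4 + 1) + 3·4^3 + 3·4^2 + 3·4 + 3 (base 4). Lift 5: 16093. −1: 16092.
[3] 16092 ≡ 5^(5 + 1) + 3·5^3 + 3·5^2 + 3·5 + 2 (base 5). Lift 6: 280712. −1: 280711.
[4] 280711 ≡ 6^(6 + 1) + 3·6^3 + 3·6^2 + 3·6 + 1 (base 6). Lift 7: 5765999. −1: 5765998.
[5] 5765998 ≡ 7^(7 + 1) + 3·7^3 + 3·7^2 + 3·7 (base 7). Lift 8: 134219480. −1: 134219479.

5765998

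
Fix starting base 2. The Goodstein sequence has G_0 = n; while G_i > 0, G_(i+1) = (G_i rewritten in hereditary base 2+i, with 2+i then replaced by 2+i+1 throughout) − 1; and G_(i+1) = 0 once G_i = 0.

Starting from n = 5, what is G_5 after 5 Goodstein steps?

1197

G_0 = 5. HB_2(5) = 2^2 + 1. Bump = 28. G_1 = 27.
G_1 = 27. HB_3(27) = 3^3. Bump = 256. G_2 = 255.
G_2 = 255. HB_4(255) = 3·4^3 + 3·4^2 + 3·4 + 3. Bump = 468. G_3 = 467.
G_3 = 467. HB_5(467) = 3·5^3 + 3·5^2 + 3·5 + 2. Bump = 776. G_4 = 775.
G_4 = 775. HB_6(775) = 3·6^3 + 3·6^2 + 3·6 + 1. Bump = 1198. G_5 = 1197.
G_5 = 1197. HB_7(1197) = 3·7^3 + 3·7^2 + 3·7. Bump = 1752. G_6 = 1751.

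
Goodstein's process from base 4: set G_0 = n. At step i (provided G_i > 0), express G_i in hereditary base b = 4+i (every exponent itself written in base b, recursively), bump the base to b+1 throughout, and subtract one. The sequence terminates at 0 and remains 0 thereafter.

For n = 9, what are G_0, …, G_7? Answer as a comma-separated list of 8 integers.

9, 10, 11, 11, 11, 11, 11, 11

i=0: 9 = 2·4 + 1 (b=4); 4→5: 2·5 + 1 = 11; 11−1 = 10
i=1: 10 = 2·5 (b=5); 5→6: 2·6 = 12; 12−1 = 11
i=2: 11 = 6 + 5 (b=6); 6→7: 7 + 5 = 12; 12−1 = 11
i=3: 11 = 7 + 4 (b=7); 7→8: 8 + 4 = 12; 12−1 = 11
i=4: 11 = 8 + 3 (b=8); 8→9: 9 + 3 = 12; 12−1 = 11
i=5: 11 = 9 + 2 (b=9); 9→10: 10 + 2 = 12; 12−1 = 11
i=6: 11 = 10 + 1 (b=10); 10→11: 11 + 1 = 12; 12−1 = 11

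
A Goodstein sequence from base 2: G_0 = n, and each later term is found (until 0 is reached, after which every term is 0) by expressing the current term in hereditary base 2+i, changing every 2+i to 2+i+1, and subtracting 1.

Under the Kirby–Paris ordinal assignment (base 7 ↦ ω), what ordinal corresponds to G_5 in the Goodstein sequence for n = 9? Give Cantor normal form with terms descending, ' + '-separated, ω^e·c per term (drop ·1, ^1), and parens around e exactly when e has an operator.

9 —HB2→ 2^(2 + 1) + 1 —bump→ 3^(3 + 1) + 1 = 82 —(−1)→ 81
81 —HB3→ 3^(3 + 1) —bump→ 4^(4 + 1) = 1024 —(−1)→ 1023
1023 —HB4→ 3·4^4 + 3·4^3 + 3·4^2 + 3·4 + 3 —bump→ 3·5^5 + 3·5^3 + 3·5^2 + 3·5 + 3 = 9843 —(−1)→ 9842
9842 —HB5→ 3·5^5 + 3·5^3 + 3·5^2 + 3·5 + 2 —bump→ 3·6^6 + 3·6^3 + 3·6^2 + 3·6 + 2 = 140744 —(−1)→ 140743
140743 —HB6→ 3·6^6 + 3·6^3 + 3·6^2 + 3·6 + 1 —bump→ 3·7^7 + 3·7^3 + 3·7^2 + 3·7 + 1 = 2471827 —(−1)→ 2471826

ω^ω·3 + ω^3·3 + ω^2·3 + ω·3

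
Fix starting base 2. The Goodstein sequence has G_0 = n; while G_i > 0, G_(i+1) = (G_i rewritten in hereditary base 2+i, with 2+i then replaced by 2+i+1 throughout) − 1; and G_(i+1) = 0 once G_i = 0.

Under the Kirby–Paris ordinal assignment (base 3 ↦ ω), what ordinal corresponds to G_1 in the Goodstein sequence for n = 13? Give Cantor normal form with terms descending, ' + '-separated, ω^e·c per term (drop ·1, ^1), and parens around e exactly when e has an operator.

ω^(ω + 1) + ω^ω

G_0=13  [base 2] 2^(2 + 1) + 2^2 + 1  →[2↦3]→  3^(3 + 1) + 3^3 + 1 = 109  −1 ⇒ G_1=108
G_1=108  [base 3] 3^(3 + 1) + 3^3  →[3↦4]→  4^(4 + 1) + 4^4 = 1280  −1 ⇒ G_2=1279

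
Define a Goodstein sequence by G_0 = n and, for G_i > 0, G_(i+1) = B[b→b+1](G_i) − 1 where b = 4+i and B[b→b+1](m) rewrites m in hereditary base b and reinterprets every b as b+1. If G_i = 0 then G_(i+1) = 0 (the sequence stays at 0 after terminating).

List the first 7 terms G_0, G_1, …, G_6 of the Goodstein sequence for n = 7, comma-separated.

G_0 = 7. HB_4(7) = 4 + 3. Bump = 8. G_1 = 7.
G_1 = 7. HB_5(7) = 5 + 2. Bump = 8. G_2 = 7.
G_2 = 7. HB_6(7) = 6 + 1. Bump = 8. G_3 = 7.
G_3 = 7. HB_7(7) = 7. Bump = 8. G_4 = 7.
G_4 = 7. HB_8(7) = 7. Bump = 7. G_5 = 6.
G_5 = 6. HB_9(6) = 6. Bump = 6. G_6 = 5.

7, 7, 7, 7, 7, 6, 5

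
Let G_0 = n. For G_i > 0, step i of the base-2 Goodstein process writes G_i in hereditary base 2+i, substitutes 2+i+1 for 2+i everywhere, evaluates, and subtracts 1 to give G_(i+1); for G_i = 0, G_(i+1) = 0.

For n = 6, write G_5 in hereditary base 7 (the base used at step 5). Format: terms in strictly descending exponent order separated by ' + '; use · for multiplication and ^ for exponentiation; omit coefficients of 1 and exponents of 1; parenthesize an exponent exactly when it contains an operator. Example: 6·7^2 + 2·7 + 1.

5·7^5 + 5·7^4 + 5·7^3 + 5·7^2 + 5·7 + 4

G_0 = 6. HB_2(6) = 2^2 + 2. Bump = 30. G_1 = 29.
G_1 = 29. HB_3(29) = 3^3 + 2. Bump = 258. G_2 = 257.
G_2 = 257. HB_4(257) = 4^4 + 1. Bump = 3126. G_3 = 3125.
G_3 = 3125. HB_5(3125) = 5^5. Bump = 46656. G_4 = 46655.
G_4 = 46655. HB_6(46655) = 5·6^5 + 5·6^4 + 5·6^3 + 5·6^2 + 5·6 + 5. Bump = 98040. G_5 = 98039.
G_5 = 98039. HB_7(98039) = 5·7^5 + 5·7^4 + 5·7^3 + 5·7^2 + 5·7 + 4. Bump = 187244. G_6 = 187243.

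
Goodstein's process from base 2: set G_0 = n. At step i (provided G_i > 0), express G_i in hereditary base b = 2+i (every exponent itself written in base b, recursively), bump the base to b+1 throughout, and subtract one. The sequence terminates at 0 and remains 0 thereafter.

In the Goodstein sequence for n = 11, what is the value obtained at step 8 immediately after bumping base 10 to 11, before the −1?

1997331745491

[0] 11 ≡ 2^(2 + 1) + 2 + 1 (base 2). Lift 3: 85. −1: 84.
[1] 84 ≡ 3^(3 + 1) + 3 (base 3). Lift 4: 1028. −1: 1027.
[2] 1027 ≡ 4^(4 + 1) + 3 (base 4). Lift 5: 15628. −1: 15627.
[3] 15627 ≡ 5^(5 + 1) + 2 (base 5). Lift 6: 279938. −1: 279937.
[4] 279937 ≡ 6^(6 + 1) + 1 (base 6). Lift 7: 5764802. −1: 5764801.
[5] 5764801 ≡ 7^(7 + 1) (base 7). Lift 8: 134217728. −1: 134217727.
[6] 134217727 ≡ 7·8^8 + 7·8^7 + 7·8^6 + 7·8^5 + 7·8^4 + 7·8^3 + 7·8^2 + 7·8 + 7 (base 8). Lift 9: 2749609303. −1: 2749609302.
[7] 2749609302 ≡ 7·9^9 + 7·9^7 + 7·9^6 + 7·9^5 + 7·9^4 + 7·9^3 + 7·9^2 + 7·9 + 6 (base 9). Lift 10: 70077777776. −1: 70077777775.
[8] 70077777775 ≡ 7·10^10 + 7·10^7 + 7·10^6 + 7·10^5 + 7·10^4 + 7·10^3 + 7·10^2 + 7·10 + 5 (base 10). Lift 11: 1997331745491. −1: 1997331745490.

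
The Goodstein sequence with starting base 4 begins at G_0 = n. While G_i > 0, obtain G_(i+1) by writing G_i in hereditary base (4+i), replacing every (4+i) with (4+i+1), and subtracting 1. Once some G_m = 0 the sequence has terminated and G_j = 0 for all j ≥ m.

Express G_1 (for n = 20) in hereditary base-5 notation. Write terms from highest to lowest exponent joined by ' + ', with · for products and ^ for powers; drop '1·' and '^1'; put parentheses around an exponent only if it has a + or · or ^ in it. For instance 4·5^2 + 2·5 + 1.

(0) 20|_4 = 4^2 + 4 ↦ 5^2 + 5|_5 = 30 ⇒ 29
(1) 29|_5 = 5^2 + 4 ↦ 6^2 + 4|_6 = 40 ⇒ 39

5^2 + 4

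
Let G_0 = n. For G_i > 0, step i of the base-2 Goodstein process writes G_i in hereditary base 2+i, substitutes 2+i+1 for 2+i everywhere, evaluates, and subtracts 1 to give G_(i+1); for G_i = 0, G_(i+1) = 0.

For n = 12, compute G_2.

1065

[0] 12 ≡ 2^(2 + 1) + 2^2 (base 2). Lift 3: 108. −1: 107.
[1] 107 ≡ 3^(3 + 1) + 2·3^2 + 2·3 + 2 (base 3). Lift 4: 1066. −1: 1065.
[2] 1065 ≡ 4^(4 + 1) + 2·4^2 + 2·4 + 1 (base 4). Lift 5: 15686. −1: 15685.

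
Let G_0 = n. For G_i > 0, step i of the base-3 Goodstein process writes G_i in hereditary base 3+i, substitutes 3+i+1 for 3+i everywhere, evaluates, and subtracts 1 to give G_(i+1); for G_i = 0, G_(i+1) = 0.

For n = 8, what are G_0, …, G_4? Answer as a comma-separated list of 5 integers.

8, 9, 10, 11, 11

[0] 8 ≡ 2·3 + 2 (base 3). Lift 4: 10. −1: 9.
[1] 9 ≡ 2·4 + 1 (base 4). Lift 5: 11. −1: 10.
[2] 10 ≡ 2·5 (base 5). Lift 6: 12. −1: 11.
[3] 11 ≡ 6 + 5 (base 6). Lift 7: 12. −1: 11.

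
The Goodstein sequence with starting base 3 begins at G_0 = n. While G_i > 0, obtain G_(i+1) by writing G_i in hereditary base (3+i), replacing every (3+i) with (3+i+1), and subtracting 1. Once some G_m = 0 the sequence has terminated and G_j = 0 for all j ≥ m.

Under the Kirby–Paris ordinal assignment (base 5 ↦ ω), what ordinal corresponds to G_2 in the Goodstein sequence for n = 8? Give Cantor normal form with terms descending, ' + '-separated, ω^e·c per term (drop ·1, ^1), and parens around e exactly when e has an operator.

step 0: 8 = 2·3 + 2; sub 4 for 3: 2·4 + 2; = 10; G_1 = 10−1 = 9
step 1: 9 = 2·4 + 1; sub 5 for 4: 2·5 + 1; = 11; G_2 = 11−1 = 10
step 2: 10 = 2·5; sub 6 for 5: 2·6; = 12; G_3 = 12−1 = 11

ω·2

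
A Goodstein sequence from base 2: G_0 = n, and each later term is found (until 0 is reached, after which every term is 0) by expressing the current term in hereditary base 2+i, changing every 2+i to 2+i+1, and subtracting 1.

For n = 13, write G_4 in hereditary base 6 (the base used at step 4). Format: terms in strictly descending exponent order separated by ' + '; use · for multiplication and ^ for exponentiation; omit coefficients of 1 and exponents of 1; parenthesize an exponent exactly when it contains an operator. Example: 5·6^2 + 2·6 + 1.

step 0: 13 = 2^(2 + 1) + 2^2 + 1; sub 3 for 2: 3^(3 + 1) + 3^3 + 1; = 109; G_1 = 109−1 = 108
step 1: 108 = 3^(3 + 1) + 3^3; sub 4 for 3: 4^(4 + 1) + 4^4; = 1280; G_2 = 1280−1 = 1279
step 2: 1279 = 4^(4 + 1) + 3·4^3 + 3·4^2 + 3·4 + 3; sub 5 for 4: 5^(5 + 1) + 3·5^3 + 3·5^2 + 3·5 + 3; = 16093; G_3 = 16093−1 = 16092
step 3: 16092 = 5^(5 + 1) + 3·5^3 + 3·5^2 + 3·5 + 2; sub 6 for 5: 6^(6 + 1) + 3·6^3 + 3·6^2 + 3·6 + 2; = 280712; G_4 = 280712−1 = 280711
step 4: 280711 = 6^(6 + 1) + 3·6^3 + 3·6^2 + 3·6 + 1; sub 7 for 6: 7^(7 + 1) + 3·7^3 + 3·7^2 + 3·7 + 1; = 5765999; G_5 = 5765999−1 = 5765998

6^(6 + 1) + 3·6^3 + 3·6^2 + 3·6 + 1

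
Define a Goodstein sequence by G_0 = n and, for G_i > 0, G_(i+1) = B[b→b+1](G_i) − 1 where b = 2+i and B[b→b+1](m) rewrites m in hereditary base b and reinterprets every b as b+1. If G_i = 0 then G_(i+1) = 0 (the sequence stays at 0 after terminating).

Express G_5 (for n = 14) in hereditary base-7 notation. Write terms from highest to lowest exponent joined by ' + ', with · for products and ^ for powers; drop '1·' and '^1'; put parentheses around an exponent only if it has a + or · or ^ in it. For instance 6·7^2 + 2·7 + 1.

7^(7 + 1) + 5·7^5 + 5·7^4 + 5·7^3 + 5·7^2 + 5·7 + 4

step 0: 14 = 2^(2 + 1) + 2^2 + 2; sub 3 for 2: 3^(3 + 1) + 3^3 + 3; = 111; G_1 = 111−1 = 110
step 1: 110 = 3^(3 + 1) + 3^3 + 2; sub 4 for 3: 4^(4 + 1) + 4^4 + 2; = 1282; G_2 = 1282−1 = 1281
step 2: 1281 = 4^(4 + 1) + 4^4 + 1; sub 5 for 4: 5^(5 + 1) + 5^5 + 1; = 18751; G_3 = 18751−1 = 18750
step 3: 18750 = 5^(5 + 1) + 5^5; sub 6 for 5: 6^(6 + 1) + 6^6; = 326592; G_4 = 326592−1 = 326591
step 4: 326591 = 6^(6 + 1) + 5·6^5 + 5·6^4 + 5·6^3 + 5·6^2 + 5·6 + 5; sub 7 for 6: 7^(7 + 1) + 5·7^5 + 5·7^4 + 5·7^3 + 5·7^2 + 5·7 + 5; = 5862841; G_5 = 5862841−1 = 5862840
step 5: 5862840 = 7^(7 + 1) + 5·7^5 + 5·7^4 + 5·7^3 + 5·7^2 + 5·7 + 4; sub 8 for 7: 8^(8 + 1) + 5·8^5 + 5·8^4 + 5·8^3 + 5·8^2 + 5·8 + 4; = 134404972; G_6 = 134404972−1 = 134404971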